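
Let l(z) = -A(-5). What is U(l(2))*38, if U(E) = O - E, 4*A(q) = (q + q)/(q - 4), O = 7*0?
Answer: 95/9 ≈ 10.556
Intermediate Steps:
O = 0
A(q) = q/(2*(-4 + q)) (A(q) = ((q + q)/(q - 4))/4 = ((2*q)/(-4 + q))/4 = (2*q/(-4 + q))/4 = q/(2*(-4 + q)))
l(z) = -5/18 (l(z) = -(-5)/(2*(-4 - 5)) = -(-5)/(2*(-9)) = -(-5)*(-1)/(2*9) = -1*5/18 = -5/18)
U(E) = -E (U(E) = 0 - E = -E)
U(l(2))*38 = -1*(-5/18)*38 = (5/18)*38 = 95/9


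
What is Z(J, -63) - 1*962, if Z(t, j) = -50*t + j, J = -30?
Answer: 475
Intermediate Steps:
Z(t, j) = j - 50*t
Z(J, -63) - 1*962 = (-63 - 50*(-30)) - 1*962 = (-63 + 1500) - 962 = 1437 - 962 = 475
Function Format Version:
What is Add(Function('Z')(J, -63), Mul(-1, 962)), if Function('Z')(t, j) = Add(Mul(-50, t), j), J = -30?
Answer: 475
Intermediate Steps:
Function('Z')(t, j) = Add(j, Mul(-50, t))
Add(Function('Z')(J, -63), Mul(-1, 962)) = Add(Add(-63, Mul(-50, -30)), Mul(-1, 962)) = Add(Add(-63, 1500), -962) = Add(1437, -962) = 475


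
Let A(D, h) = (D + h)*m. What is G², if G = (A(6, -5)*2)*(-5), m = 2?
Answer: 400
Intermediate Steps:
A(D, h) = 2*D + 2*h (A(D, h) = (D + h)*2 = 2*D + 2*h)
G = -20 (G = ((2*6 + 2*(-5))*2)*(-5) = ((12 - 10)*2)*(-5) = (2*2)*(-5) = 4*(-5) = -20)
G² = (-20)² = 400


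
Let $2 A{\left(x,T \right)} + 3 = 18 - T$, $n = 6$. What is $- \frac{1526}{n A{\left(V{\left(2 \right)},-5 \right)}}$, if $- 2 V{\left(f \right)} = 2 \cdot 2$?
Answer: $- \frac{763}{30} \approx -25.433$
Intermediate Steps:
$V{\left(f \right)} = -2$ ($V{\left(f \right)} = - \frac{2 \cdot 2}{2} = \left(- \frac{1}{2}\right) 4 = -2$)
$A{\left(x,T \right)} = \frac{15}{2} - \frac{T}{2}$ ($A{\left(x,T \right)} = - \frac{3}{2} + \frac{18 - T}{2} = - \frac{3}{2} - \left(-9 + \frac{T}{2}\right) = \frac{15}{2} - \frac{T}{2}$)
$- \frac{1526}{n A{\left(V{\left(2 \right)},-5 \right)}} = - \frac{1526}{6 \left(\frac{15}{2} - - \frac{5}{2}\right)} = - \frac{1526}{6 \left(\frac{15}{2} + \frac{5}{2}\right)} = - \frac{1526}{6 \cdot 10} = - \frac{1526}{60} = \left(-1526\right) \frac{1}{60} = - \frac{763}{30}$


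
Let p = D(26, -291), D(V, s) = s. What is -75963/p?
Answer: 25321/97 ≈ 261.04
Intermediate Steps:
p = -291
-75963/p = -75963/(-291) = -75963*(-1/291) = 25321/97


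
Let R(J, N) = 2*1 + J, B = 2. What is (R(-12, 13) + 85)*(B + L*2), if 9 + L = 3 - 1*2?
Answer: -1050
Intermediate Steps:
L = -8 (L = -9 + (3 - 1*2) = -9 + (3 - 2) = -9 + 1 = -8)
R(J, N) = 2 + J
(R(-12, 13) + 85)*(B + L*2) = ((2 - 12) + 85)*(2 - 8*2) = (-10 + 85)*(2 - 16) = 75*(-14) = -1050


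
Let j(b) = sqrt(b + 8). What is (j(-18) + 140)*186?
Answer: 26040 + 186*I*sqrt(10) ≈ 26040.0 + 588.18*I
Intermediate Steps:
j(b) = sqrt(8 + b)
(j(-18) + 140)*186 = (sqrt(8 - 18) + 140)*186 = (sqrt(-10) + 140)*186 = (I*sqrt(10) + 140)*186 = (140 + I*sqrt(10))*186 = 26040 + 186*I*sqrt(10)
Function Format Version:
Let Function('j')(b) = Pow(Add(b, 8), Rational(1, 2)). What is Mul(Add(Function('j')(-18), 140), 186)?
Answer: Add(26040, Mul(186, I, Pow(10, Rational(1, 2)))) ≈ Add(26040., Mul(588.18, I))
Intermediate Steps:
Function('j')(b) = Pow(Add(8, b), Rational(1, 2))
Mul(Add(Function('j')(-18), 140), 186) = Mul(Add(Pow(Add(8, -18), Rational(1, 2)), 140), 186) = Mul(Add(Pow(-10, Rational(1, 2)), 140), 186) = Mul(Add(Mul(I, Pow(10, Rational(1, 2))), 140), 186) = Mul(Add(140, Mul(I, Pow(10, Rational(1, 2)))), 186) = Add(26040, Mul(186, I, Pow(10, Rational(1, 2))))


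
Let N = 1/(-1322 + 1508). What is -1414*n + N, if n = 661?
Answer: -173845643/186 ≈ -9.3465e+5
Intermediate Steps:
N = 1/186 ≈ 0.0053763
-1414*n + N = -1414*661 + 1/186 = -934654 + 1/186 = -173845643/186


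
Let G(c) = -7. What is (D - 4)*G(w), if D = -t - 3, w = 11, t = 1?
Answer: 56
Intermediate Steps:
D = -4 (D = -1*1 - 3 = -1 - 3 = -4)
(D - 4)*G(w) = (-4 - 4)*(-7) = -8*(-7) = 56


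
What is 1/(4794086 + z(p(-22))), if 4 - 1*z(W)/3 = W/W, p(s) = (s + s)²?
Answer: 1/4794095 ≈ 2.0859e-7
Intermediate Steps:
p(s) = 4*s² (p(s) = (2*s)² = 4*s²)
z(W) = 9 (z(W) = 12 - 3*W/W = 12 - 3*1 = 12 - 3 = 9)
1/(4794086 + z(p(-22))) = 1/(4794086 + 9) = 1/4794095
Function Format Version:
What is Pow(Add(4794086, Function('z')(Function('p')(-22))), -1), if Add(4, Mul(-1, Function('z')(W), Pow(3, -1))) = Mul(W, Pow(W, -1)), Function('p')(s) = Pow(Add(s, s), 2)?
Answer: Rational(1, 4794095) ≈ 2.0859e-7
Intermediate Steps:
Function('p')(s) = Mul(4, Pow(s, 2)) (Function('p')(s) = Pow(Mul(2, s), 2) = Mul(4, Pow(s, 2)))
Function('z')(W) = 9 (Function('z')(W) = Add(12, Mul(-3, Mul(W, Pow(W, -1)))) = Add(12, Mul(-3, 1)) = Add(12, -3) = 9)
Pow(Add(4794086, Function('z')(Function('p')(-22))), -1) = Pow(Add(4794086, 9), -1) = Pow(4794095, -1) = Rational(1, 4794095)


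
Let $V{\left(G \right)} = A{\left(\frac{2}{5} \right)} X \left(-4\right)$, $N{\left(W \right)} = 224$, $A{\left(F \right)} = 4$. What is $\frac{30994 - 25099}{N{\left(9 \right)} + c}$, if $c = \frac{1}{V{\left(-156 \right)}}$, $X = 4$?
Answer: $\frac{75456}{2867} \approx 26.319$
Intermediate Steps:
$V{\left(G \right)} = -64$ ($V{\left(G \right)} = 4 \cdot 4 \left(-4\right) = 16 \left(-4\right) = -64$)
$c = - \frac{1}{64}$ ($c = \frac{1}{-64} = - \frac{1}{64} \approx -0.015625$)
$\frac{30994 - 25099}{N{\left(9 \right)} + c} = \frac{30994 - 25099}{224 - \frac{1}{64}} = \frac{5895}{\frac{14335}{64}} = 5895 \cdot \frac{64}{14335} = \frac{75456}{2867}$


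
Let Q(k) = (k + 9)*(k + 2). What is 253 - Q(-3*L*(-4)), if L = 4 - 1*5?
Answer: 223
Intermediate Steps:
L = -1 (L = 4 - 5 = -1)
Q(k) = (2 + k)*(9 + k) (Q(k) = (9 + k)*(2 + k) = (2 + k)*(9 + k))
253 - Q(-3*L*(-4)) = 253 - (18 + (-3*(-1)*(-4))**2 + 11*(-3*(-1)*(-4))) = 253 - (18 + (3*(-4))**2 + 11*(3*(-4))) = 253 - (18 + (-12)**2 + 11*(-12)) = 253 - (18 + 144 - 132) = 253 - 1*30 = 253 - 30 = 223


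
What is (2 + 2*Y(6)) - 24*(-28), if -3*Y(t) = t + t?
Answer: 666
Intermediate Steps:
Y(t) = -2*t/3 (Y(t) = -(t + t)/3 = -2*t/3)
(2 + 2*Y(6)) - 24*(-28) = (2 + 2*(-2/3*6)) - 24*(-28) = (2 + 2*(-4)) + 672 = (2 - 8) + 672 = -6 + 672 = 666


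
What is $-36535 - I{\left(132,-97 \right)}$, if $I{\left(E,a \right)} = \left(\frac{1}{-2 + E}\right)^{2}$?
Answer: $- \frac{617441501}{16900} \approx -36535.0$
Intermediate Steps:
$I{\left(E,a \right)} = \frac{1}{\left(-2 + E\right)^{2}}$
$-36535 - I{\left(132,-97 \right)} = -36535 - \frac{1}{\left(-2 + 132\right)^{2}} = -36535 - \frac{1}{16900} = - \frac{617441501}{16900}$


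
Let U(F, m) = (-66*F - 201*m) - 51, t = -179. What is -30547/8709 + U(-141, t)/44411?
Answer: -962679911/386775399 ≈ -2.4890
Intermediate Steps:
U(F, m) = -51 - 201*m - 66*F (U(F, m) = (-201*m - 66*F) - 51 = -51 - 201*m - 66*F)
-30547/8709 + U(-141, t)/44411 = -30547/8709 + (-51 - 201*(-179) - 66*(-141))/44411 = -30547*1/8709 + (-51 + 35979 + 9306)*(1/44411) = -30547/8709 + 45234*(1/44411) = -30547/8709 + 45234/44411 = -962679911/386775399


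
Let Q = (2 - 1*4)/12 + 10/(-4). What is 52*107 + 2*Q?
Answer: 16676/3 ≈ 5558.7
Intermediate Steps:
Q = -8/3 (Q = (2 - 4)*(1/12) + 10*(-¼) = -2*1/12 - 5/2 = -⅙ - 5/2 = -8/3 ≈ -2.6667)
52*107 + 2*Q = 52*107 + 2*(-8/3) = 5564 - 16/3 = 16676/3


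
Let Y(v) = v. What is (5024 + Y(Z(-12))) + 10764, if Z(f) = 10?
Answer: 15798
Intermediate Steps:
(5024 + Y(Z(-12))) + 10764 = (5024 + 10) + 10764 = 5034 + 10764 = 15798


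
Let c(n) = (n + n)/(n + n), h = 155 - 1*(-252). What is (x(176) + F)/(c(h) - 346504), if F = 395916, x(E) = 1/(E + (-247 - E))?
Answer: -97791251/85586241 ≈ -1.1426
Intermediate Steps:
h = 407 (h = 155 + 252 = 407)
x(E) = -1/247 (x(E) = 1/(-247) = -1/247)
c(n) = 1 (c(n) = (2*n)/((2*n)) = (2*n)*(1/(2*n)) = 1)
(x(176) + F)/(c(h) - 346504) = (-1/247 + 395916)/(1 - 346504) = (97791251/247)/(-346503) = (97791251/247)*(-1/346503) = -97791251/85586241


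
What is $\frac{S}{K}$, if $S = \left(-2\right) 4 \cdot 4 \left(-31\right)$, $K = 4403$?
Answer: $\frac{992}{4403} \approx 0.2253$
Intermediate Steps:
$S = 992$ ($S = \left(-8\right) 4 \left(-31\right) = \left(-32\right) \left(-31\right) = 992$)
$\frac{S}{K} = \frac{992}{4403}$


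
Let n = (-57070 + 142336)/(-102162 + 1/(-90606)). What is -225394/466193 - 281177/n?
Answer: 93335726011708506433/277048143099756 ≈ 3.3689e+5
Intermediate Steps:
n = -7725611196/9256490173 (n = 85266/(-102162 - 1/90606) = 85266/(-9256490173/90606) = 85266*(-90606/9256490173) = -7725611196/9256490173 ≈ -0.83462)
-225394/466193 - 281177/n = -225394/466193 - 281177/(-7725611196/9256490173) = -225394*1/466193 - 281177*(-9256490173/7725611196) = -17338/35861 + 2602712137373621/7725611196 = 93335726011708506433/277048143099756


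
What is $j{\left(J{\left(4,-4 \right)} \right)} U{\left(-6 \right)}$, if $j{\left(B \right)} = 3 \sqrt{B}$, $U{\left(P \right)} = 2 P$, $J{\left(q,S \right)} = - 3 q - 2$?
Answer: $- 36 i \sqrt{14} \approx - 134.7 i$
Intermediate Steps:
$J{\left(q,S \right)} = -2 - 3 q$
$j{\left(J{\left(4,-4 \right)} \right)} U{\left(-6 \right)} = 3 \sqrt{-2 - 12} \cdot 2 \left(-6\right) = 3 \sqrt{-2 - 12} \left(-12\right) = 3 \sqrt{-14} \left(-12\right) = 3 i \sqrt{14} \left(-12\right) = - 36 i \sqrt{14}$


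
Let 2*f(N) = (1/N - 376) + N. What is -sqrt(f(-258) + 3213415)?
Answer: -sqrt(213876655143)/258 ≈ -1792.5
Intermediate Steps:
f(N) = -188 + N/2 + 1/(2*N) (f(N) = ((1/N - 376) + N)/2 = ((-376 + 1/N) + N)/2 = (-376 + N + 1/N)/2 = -188 + N/2 + 1/(2*N))
-sqrt(f(-258) + 3213415) = -sqrt((1/2)*(1 - 258*(-376 - 258))/(-258) + 3213415) = -sqrt((1/2)*(-1/258)*(1 - 258*(-634)) + 3213415) = -sqrt((1/2)*(-1/258)*(1 + 163572) + 3213415) = -sqrt((1/2)*(-1/258)*163573 + 3213415) = -sqrt(-163573/516 + 3213415) = -sqrt(1657958567/516) = -sqrt(213876655143)/258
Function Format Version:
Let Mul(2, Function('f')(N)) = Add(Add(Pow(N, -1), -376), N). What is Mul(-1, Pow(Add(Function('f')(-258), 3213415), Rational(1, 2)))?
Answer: Mul(Rational(-1, 258), Pow(213876655143, Rational(1, 2))) ≈ -1792.5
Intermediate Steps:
Function('f')(N) = Add(-188, Mul(Rational(1, 2), N), Mul(Rational(1, 2), Pow(N, -1))) (Function('f')(N) = Mul(Rational(1, 2), Add(Add(Pow(N, -1), -376), N)) = Mul(Rational(1, 2), Add(Add(-376, Pow(N, -1)), N)) = Mul(Rational(1, 2), Add(-376, N, Pow(N, -1))) = Add(-188, Mul(Rational(1, 2), N), Mul(Rational(1, 2), Pow(N, -1))))
Mul(-1, Pow(Add(Function('f')(-258), 3213415), Rational(1, 2))) = Mul(-1, Pow(Add(Mul(Rational(1, 2), Pow(-258, -1), Add(1, Mul(-258, Add(-376, -258)))), 3213415), Rational(1, 2))) = Mul(-1, Pow(Add(Mul(Rational(1, 2), Rational(-1, 258), Add(1, Mul(-258, -634))), 3213415), Rational(1, 2))) = Mul(-1, Pow(Add(Mul(Rational(1, 2), Rational(-1, 258), Add(1, 163572)), 3213415), Rational(1, 2))) = Mul(-1, Pow(Add(Mul(Rational(1, 2), Rational(-1, 258), 163573), 3213415), Rational(1, 2))) = Mul(-1, Pow(Add(Rational(-163573, 516), 3213415), Rational(1, 2))) = Mul(-1, Pow(Rational(1657958567, 516), Rational(1, 2))) = Mul(-1, Mul(Rational(1, 258), Pow(213876655143, Rational(1, 2)))) = Mul(Rational(-1, 258), Pow(213876655143, Rational(1, 2)))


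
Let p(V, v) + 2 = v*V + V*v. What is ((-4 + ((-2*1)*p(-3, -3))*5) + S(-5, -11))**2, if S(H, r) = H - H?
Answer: 26896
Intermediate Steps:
p(V, v) = -2 + 2*V*v (p(V, v) = -2 + (v*V + V*v) = -2 + (V*v + V*v) = -2 + 2*V*v)
S(H, r) = 0
((-4 + ((-2*1)*p(-3, -3))*5) + S(-5, -11))**2 = ((-4 + ((-2*1)*(-2 + 2*(-3)*(-3)))*5) + 0)**2 = ((-4 - 2*(-2 + 18)*5) + 0)**2 = ((-4 - 2*16*5) + 0)**2 = ((-4 - 32*5) + 0)**2 = ((-4 - 160) + 0)**2 = (-164 + 0)**2 = (-164)**2 = 26896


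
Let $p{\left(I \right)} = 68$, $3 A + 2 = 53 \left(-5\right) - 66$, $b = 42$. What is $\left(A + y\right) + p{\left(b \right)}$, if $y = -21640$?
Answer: $-21683$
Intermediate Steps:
$A = -111$ ($A = - \frac{2}{3} + \frac{53 \left(-5\right) - 66}{3} = - \frac{2}{3} + \frac{-265 - 66}{3} = - \frac{2}{3} + \frac{1}{3} \left(-331\right) = - \frac{2}{3} - \frac{331}{3} = -111$)
$\left(A + y\right) + p{\left(b \right)} = \left(-111 - 21640\right) + 68 = -21751 + 68 = -21683$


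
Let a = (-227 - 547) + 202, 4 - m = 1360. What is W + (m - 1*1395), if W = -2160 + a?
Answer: -5483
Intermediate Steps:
m = -1356 (m = 4 - 1*1360 = 4 - 1360 = -1356)
a = -572 (a = -774 + 202 = -572)
W = -2732 (W = -2160 - 572 = -2732)
W + (m - 1*1395) = -2732 + (-1356 - 1*1395) = -2732 + (-1356 - 1395) = -2732 - 2751 = -5483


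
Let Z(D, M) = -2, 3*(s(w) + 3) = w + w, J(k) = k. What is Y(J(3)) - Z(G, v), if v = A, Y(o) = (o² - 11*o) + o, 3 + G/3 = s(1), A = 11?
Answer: -19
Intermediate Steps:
s(w) = -3 + 2*w/3 (s(w) = -3 + (w + w)/3 = -3 + (2*w)/3 = -3 + 2*w/3)
G = -16 (G = -9 + 3*(-3 + (⅔)*1) = -9 + 3*(-3 + ⅔) = -9 + 3*(-7/3) = -9 - 7 = -16)
Y(o) = o² - 10*o
v = 11
Y(J(3)) - Z(G, v) = 3*(-10 + 3) - 1*(-2) = 3*(-7) + 2 = -21 + 2 = -19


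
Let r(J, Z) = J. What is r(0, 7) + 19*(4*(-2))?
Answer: -152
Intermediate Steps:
r(0, 7) + 19*(4*(-2)) = 0 + 19*(4*(-2)) = 0 + 19*(-8) = 0 - 152 = -152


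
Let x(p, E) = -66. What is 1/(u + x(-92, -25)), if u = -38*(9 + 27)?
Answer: -1/1434 ≈ -0.00069735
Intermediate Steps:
u = -1368 (u = -38*36 = -1368)
1/(u + x(-92, -25)) = 1/(-1368 - 66) = 1/(-1434) = -1/1434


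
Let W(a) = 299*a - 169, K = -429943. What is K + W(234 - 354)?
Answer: -465992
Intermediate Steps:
W(a) = -169 + 299*a
K + W(234 - 354) = -429943 + (-169 + 299*(234 - 354)) = -429943 + (-169 + 299*(-120)) = -429943 + (-169 - 35880) = -429943 - 36049 = -465992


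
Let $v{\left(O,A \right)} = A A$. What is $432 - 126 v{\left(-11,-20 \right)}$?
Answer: $-49968$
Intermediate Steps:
$v{\left(O,A \right)} = A^{2}$
$432 - 126 v{\left(-11,-20 \right)} = 432 - 126 \left(-20\right)^{2} = 432 - 50400 = -49968$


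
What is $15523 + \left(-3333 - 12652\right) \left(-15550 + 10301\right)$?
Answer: $83920788$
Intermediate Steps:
$15523 + \left(-3333 - 12652\right) \left(-15550 + 10301\right) = 15523 - -83905265 = 15523 + 83905265 = 83920788$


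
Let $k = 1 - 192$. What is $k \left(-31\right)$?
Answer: $5921$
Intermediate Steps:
$k = -191$ ($k = 1 - 192 = -191$)
$k \left(-31\right) = \left(-191\right) \left(-31\right) = 5921$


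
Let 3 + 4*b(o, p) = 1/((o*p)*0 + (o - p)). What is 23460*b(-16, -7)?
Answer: -54740/3 ≈ -18247.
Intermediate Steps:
b(o, p) = -¾ + 1/(4*(o - p)) (b(o, p) = -¾ + 1/(4*((o*p)*0 + (o - p))) = -¾ + 1/(4*(0 + (o - p))) = -¾ + 1/(4*(o - p)))
23460*b(-16, -7) = 23460*((1 - 3*(-16) + 3*(-7))/(4*(-16 - 1*(-7)))) = 23460*((1 + 48 - 21)/(4*(-16 + 7))) = 23460*((¼)*28/(-9)) = 23460*((¼)*(-⅑)*28) = 23460*(-7/9) = -54740/3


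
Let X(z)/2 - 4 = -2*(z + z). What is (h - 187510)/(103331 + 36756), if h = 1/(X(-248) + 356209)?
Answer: -67166269509/50179303487 ≈ -1.3385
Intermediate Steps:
X(z) = 8 - 8*z (X(z) = 8 + 2*(-2*(z + z)) = 8 + 2*(-4*z) = 8 - 8*z)
h = 1/358201 (h = 1/((8 - 8*(-248)) + 356209) = 1/((8 + 1984) + 356209) = 1/(1992 + 356209) = 1/358201 ≈ 2.7917e-6)
(h - 187510)/(103331 + 36756) = (1/358201 - 187510)/(103331 + 36756) = -67166269509/358201/140087 = -67166269509/358201*1/140087 = -67166269509/50179303487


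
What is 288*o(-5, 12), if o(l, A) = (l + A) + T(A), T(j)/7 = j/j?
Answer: 4032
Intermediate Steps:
T(j) = 7 (T(j) = 7*(j/j) = 7*1 = 7)
o(l, A) = 7 + A + l (o(l, A) = (l + A) + 7 = (A + l) + 7 = 7 + A + l)
288*o(-5, 12) = 288*(7 + 12 - 5) = 288*14 = 4032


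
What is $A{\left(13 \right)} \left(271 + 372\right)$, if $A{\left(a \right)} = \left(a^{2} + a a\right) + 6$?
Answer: $221192$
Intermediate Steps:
$A{\left(a \right)} = 6 + 2 a^{2}$ ($A{\left(a \right)} = \left(a^{2} + a^{2}\right) + 6 = 2 a^{2} + 6 = 6 + 2 a^{2}$)
$A{\left(13 \right)} \left(271 + 372\right) = \left(6 + 2 \cdot 13^{2}\right) \left(271 + 372\right) = \left(6 + 2 \cdot 169\right) 643 = \left(6 + 338\right) 643 = 344 \cdot 643 = 221192$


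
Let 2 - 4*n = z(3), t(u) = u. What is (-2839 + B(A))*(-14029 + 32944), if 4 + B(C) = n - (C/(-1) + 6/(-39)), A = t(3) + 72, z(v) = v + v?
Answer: -52372725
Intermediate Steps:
z(v) = 2*v
n = -1 (n = 1/2 - 3/2 = -1)
A = 75 (A = 3 + 72 = 75)
B(C) = -63/13 + C (B(C) = -4 + (-1 - (C/(-1) + 6/(-39))) = -4 + (-1 - (C*(-1) + 6*(-1/39))) = -4 + (-1 - (-C - 2/13)) = -4 + (-1 - (-2/13 - C)) = -4 + (-1 + (2/13 + C)) = -4 + (-11/13 + C) = -63/13 + C)
(-2839 + B(A))*(-14029 + 32944) = (-2839 + (-63/13 + 75))*(-14029 + 32944) = (-2839 + 912/13)*18915 = -35995/13*18915 = -52372725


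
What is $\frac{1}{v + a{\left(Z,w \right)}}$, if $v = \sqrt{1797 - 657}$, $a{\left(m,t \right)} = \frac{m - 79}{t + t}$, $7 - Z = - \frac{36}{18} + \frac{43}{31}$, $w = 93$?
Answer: $\frac{12760158}{37896404471} + \frac{66493512 \sqrt{285}}{37896404471} \approx 0.029958$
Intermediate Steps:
$Z = \frac{236}{31}$ ($Z = 7 - \left(- \frac{36}{18} + \frac{43}{31}\right) = 7 - \left(\left(-36\right) \frac{1}{18} + 43 \cdot \frac{1}{31}\right) = 7 - \left(-2 + \frac{43}{31}\right) = 7 - - \frac{19}{31} = 7 + \frac{19}{31} = \frac{236}{31} \approx 7.6129$)
$a{\left(m,t \right)} = \frac{-79 + m}{2 t}$
$v = 2 \sqrt{285}$ ($v = \sqrt{1140} = 2 \sqrt{285} \approx 33.764$)
$\frac{1}{v + a{\left(Z,w \right)}} = \frac{1}{2 \sqrt{285} + \frac{-79 + \frac{236}{31}}{2 \cdot 93}} = \frac{1}{2 \sqrt{285} + \frac{1}{2} \cdot \frac{1}{93} \left(- \frac{2213}{31}\right)} = \frac{1}{2 \sqrt{285} - \frac{2213}{5766}} = \frac{1}{- \frac{2213}{5766} + 2 \sqrt{285}}$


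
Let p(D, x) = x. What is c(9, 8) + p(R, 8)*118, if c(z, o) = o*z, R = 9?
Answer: 1016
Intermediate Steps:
c(9, 8) + p(R, 8)*118 = 8*9 + 8*118 = 72 + 944 = 1016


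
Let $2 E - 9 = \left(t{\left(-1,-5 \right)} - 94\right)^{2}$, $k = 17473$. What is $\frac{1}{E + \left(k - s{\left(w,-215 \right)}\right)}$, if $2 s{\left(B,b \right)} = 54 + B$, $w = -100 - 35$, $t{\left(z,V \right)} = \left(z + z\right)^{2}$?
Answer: $\frac{1}{21568} \approx 4.6365 \cdot 10^{-5}$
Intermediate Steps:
$t{\left(z,V \right)} = 4 z^{2}$ ($t{\left(z,V \right)} = \left(2 z\right)^{2} = 4 z^{2}$)
$w = -135$
$E = \frac{8109}{2}$ ($E = \frac{9}{2} + \frac{\left(4 \left(-1\right)^{2} - 94\right)^{2}}{2} = \frac{9}{2} + \frac{\left(4 \cdot 1 - 94\right)^{2}}{2} = \frac{9}{2} + \frac{\left(4 - 94\right)^{2}}{2} = \frac{9}{2} + \frac{\left(-90\right)^{2}}{2} = \frac{9}{2} + \frac{1}{2} \cdot 8100 = \frac{9}{2} + 4050 = \frac{8109}{2} \approx 4054.5$)
$s{\left(B,b \right)} = 27 + \frac{B}{2}$ ($s{\left(B,b \right)} = \frac{54 + B}{2} = 27 + \frac{B}{2}$)
$\frac{1}{E + \left(k - s{\left(w,-215 \right)}\right)} = \frac{1}{\frac{8109}{2} + \left(17473 - \left(27 + \frac{1}{2} \left(-135\right)\right)\right)} = \frac{1}{\frac{8109}{2} + \left(17473 - \left(27 - \frac{135}{2}\right)\right)} = \frac{1}{\frac{8109}{2} + \left(17473 - - \frac{81}{2}\right)} = \frac{1}{\frac{8109}{2} + \left(17473 + \frac{81}{2}\right)} = \frac{1}{\frac{8109}{2} + \frac{35027}{2}} = \frac{1}{21568}$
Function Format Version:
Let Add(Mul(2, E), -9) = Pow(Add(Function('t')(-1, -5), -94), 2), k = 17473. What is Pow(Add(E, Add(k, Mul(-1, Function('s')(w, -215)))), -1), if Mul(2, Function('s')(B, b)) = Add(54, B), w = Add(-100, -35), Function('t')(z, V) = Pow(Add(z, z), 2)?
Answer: Rational(1, 21568) ≈ 4.6365e-5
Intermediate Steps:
Function('t')(z, V) = Mul(4, Pow(z, 2)) (Function('t')(z, V) = Pow(Mul(2, z), 2) = Mul(4, Pow(z, 2)))
w = -135
E = Rational(8109, 2) (E = Add(Rational(9, 2), Mul(Rational(1, 2), Pow(Add(Mul(4, Pow(-1, 2)), -94), 2))) = Add(Rational(9, 2), Mul(Rational(1, 2), Pow(Add(Mul(4, 1), -94), 2))) = Add(Rational(9, 2), Mul(Rational(1, 2), Pow(Add(4, -94), 2))) = Add(Rational(9, 2), Mul(Rational(1, 2), Pow(-90, 2))) = Add(Rational(9, 2), Mul(Rational(1, 2), 8100)) = Add(Rational(9, 2), 4050) = Rational(8109, 2) ≈ 4054.5)
Function('s')(B, b) = Add(27, Mul(Rational(1, 2), B)) (Function('s')(B, b) = Mul(Rational(1, 2), Add(54, B)) = Add(27, Mul(Rational(1, 2), B)))
Pow(Add(E, Add(k, Mul(-1, Function('s')(w, -215)))), -1) = Pow(Add(Rational(8109, 2), Add(17473, Mul(-1, Add(27, Mul(Rational(1, 2), -135))))), -1) = Pow(Add(Rational(8109, 2), Add(17473, Mul(-1, Add(27, Rational(-135, 2))))), -1) = Pow(Add(Rational(8109, 2), Add(17473, Mul(-1, Rational(-81, 2)))), -1) = Pow(Add(Rational(8109, 2), Add(17473, Rational(81, 2))), -1) = Pow(Add(Rational(8109, 2), Rational(35027, 2)), -1) = Pow(21568, -1) = Rational(1, 21568)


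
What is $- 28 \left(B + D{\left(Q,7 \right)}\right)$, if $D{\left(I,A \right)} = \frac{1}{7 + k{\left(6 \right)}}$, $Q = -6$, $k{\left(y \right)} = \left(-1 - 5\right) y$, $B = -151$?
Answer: $\frac{122640}{29} \approx 4229.0$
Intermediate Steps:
$k{\left(y \right)} = - 6 y$
$D{\left(I,A \right)} = - \frac{1}{29}$ ($D{\left(I,A \right)} = \frac{1}{7 - 36} = \frac{1}{-29} = - \frac{1}{29}$)
$- 28 \left(B + D{\left(Q,7 \right)}\right) = - 28 \left(-151 - \frac{1}{29}\right) = \left(-28\right) \left(- \frac{4380}{29}\right) = \frac{122640}{29}$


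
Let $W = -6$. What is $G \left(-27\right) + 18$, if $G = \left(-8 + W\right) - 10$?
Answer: $666$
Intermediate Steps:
$G = -24$ ($G = \left(-8 - 6\right) - 10 = -14 - 10 = -24$)
$G \left(-27\right) + 18 = \left(-24\right) \left(-27\right) + 18 = 648 + 18 = 666$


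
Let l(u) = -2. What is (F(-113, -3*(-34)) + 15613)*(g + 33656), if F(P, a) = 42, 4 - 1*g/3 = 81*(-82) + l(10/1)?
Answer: 839108000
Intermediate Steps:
g = 19944 (g = 12 - 3*(81*(-82) - 2) = 12 - 3*(-6642 - 2) = 12 - 3*(-6644) = 12 + 19932 = 19944)
(F(-113, -3*(-34)) + 15613)*(g + 33656) = (42 + 15613)*(19944 + 33656) = 15655*53600 = 839108000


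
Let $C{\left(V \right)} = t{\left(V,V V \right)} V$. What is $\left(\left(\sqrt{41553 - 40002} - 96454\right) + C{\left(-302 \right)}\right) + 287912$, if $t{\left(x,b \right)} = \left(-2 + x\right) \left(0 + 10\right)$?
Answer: $1109538 + \sqrt{1551} \approx 1.1096 \cdot 10^{6}$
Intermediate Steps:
$t{\left(x,b \right)} = -20 + 10 x$ ($t{\left(x,b \right)} = \left(-2 + x\right) 10 = -20 + 10 x$)
$C{\left(V \right)} = V \left(-20 + 10 V\right)$ ($C{\left(V \right)} = \left(-20 + 10 V\right) V = V \left(-20 + 10 V\right)$)
$\left(\left(\sqrt{41553 - 40002} - 96454\right) + C{\left(-302 \right)}\right) + 287912 = \left(\left(\sqrt{41553 - 40002} - 96454\right) + 10 \left(-302\right) \left(-2 - 302\right)\right) + 287912 = \left(\left(\sqrt{1551} - 96454\right) + 10 \left(-302\right) \left(-304\right)\right) + 287912 = \left(\left(-96454 + \sqrt{1551}\right) + 918080\right) + 287912 = \left(821626 + \sqrt{1551}\right) + 287912 = 1109538 + \sqrt{1551}$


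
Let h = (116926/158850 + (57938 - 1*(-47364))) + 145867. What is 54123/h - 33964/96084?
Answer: -66128750336633/479198683194048 ≈ -0.13800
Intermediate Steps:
h = 19949156288/79425 (h = (116926*(1/158850) + (57938 + 47364)) + 145867 = (58463/79425 + 105302) + 145867 = 8363669813/79425 + 145867 = 19949156288/79425 ≈ 2.5117e+5)
54123/h - 33964/96084 = 54123/(19949156288/79425) - 33964/96084 = 54123*(79425/19949156288) - 33964*1/96084 = 4298719275/19949156288 - 8491/24021 = -66128750336633/479198683194048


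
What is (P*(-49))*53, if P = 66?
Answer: -171402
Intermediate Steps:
(P*(-49))*53 = (66*(-49))*53 = -3234*53 = -171402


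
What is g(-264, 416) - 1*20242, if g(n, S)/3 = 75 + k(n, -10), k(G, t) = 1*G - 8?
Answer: -20833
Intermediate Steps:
k(G, t) = -8 + G (k(G, t) = G - 8 = -8 + G)
g(n, S) = 201 + 3*n (g(n, S) = 3*(75 + (-8 + n)) = 3*(67 + n) = 201 + 3*n)
g(-264, 416) - 1*20242 = (201 + 3*(-264)) - 1*20242 = (201 - 792) - 20242 = -591 - 20242 = -20833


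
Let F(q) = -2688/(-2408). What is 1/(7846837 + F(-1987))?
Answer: 43/337414039 ≈ 1.2744e-7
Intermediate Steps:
F(q) = 48/43 (F(q) = -2688*(-1/2408) = 48/43)
1/(7846837 + F(-1987)) = 1/(7846837 + 48/43) = 1/(337414039/43) = 43/337414039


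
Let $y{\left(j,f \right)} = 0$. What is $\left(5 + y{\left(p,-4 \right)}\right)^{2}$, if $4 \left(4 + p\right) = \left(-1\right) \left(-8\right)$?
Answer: $25$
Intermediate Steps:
$p = -2$ ($p = -4 + \frac{\left(-1\right) \left(-8\right)}{4} = -4 + \frac{1}{4} \cdot 8 = -4 + 2 = -2$)
$\left(5 + y{\left(p,-4 \right)}\right)^{2} = \left(5 + 0\right)^{2} = 5^{2} = 25$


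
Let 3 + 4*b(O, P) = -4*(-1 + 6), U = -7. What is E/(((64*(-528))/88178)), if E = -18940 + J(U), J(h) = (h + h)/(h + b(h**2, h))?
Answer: 10646214919/215424 ≈ 49420.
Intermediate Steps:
b(O, P) = -23/4 (b(O, P) = -3/4 + (-4*(-1 + 6))/4 = -3/4 + (-4*5)/4 = -3/4 + (1/4)*(-20) = -3/4 - 5 = -23/4)
J(h) = 2*h/(-23/4 + h) (J(h) = (h + h)/(h - 23/4) = (2*h)/(-23/4 + h) = 2*h/(-23/4 + h))
E = -965884/51 (E = -18940 + 8*(-7)/(-23 + 4*(-7)) = -18940 + 8*(-7)/(-23 - 28) = -18940 + 8*(-7)/(-51) = -18940 + 8*(-7)*(-1/51) = -18940 + 56/51 = -965884/51 ≈ -18939.)
E/(((64*(-528))/88178)) = -965884/(51*((64*(-528))/88178)) = -965884/(51*((-33792*1/88178))) = -965884/(51*(-16896/44089)) = -965884/51*(-44089/16896) = 10646214919/215424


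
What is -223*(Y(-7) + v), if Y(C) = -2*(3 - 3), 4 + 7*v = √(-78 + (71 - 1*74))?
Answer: 892/7 - 2007*I/7 ≈ 127.43 - 286.71*I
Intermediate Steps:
v = -4/7 + 9*I/7 (v = -4/7 + √(-78 + (71 - 1*74))/7 = -4/7 + √(-78 + (71 - 74))/7 = -4/7 + √(-78 - 3)/7 = -4/7 + √(-81)/7 = -4/7 + (9*I)/7 = -4/7 + 9*I/7 ≈ -0.57143 + 1.2857*I)
Y(C) = 0 (Y(C) = -2*0 = 0)
-223*(Y(-7) + v) = -223*(0 + (-4/7 + 9*I/7)) = -223*(-4/7 + 9*I/7) = 892/7 - 2007*I/7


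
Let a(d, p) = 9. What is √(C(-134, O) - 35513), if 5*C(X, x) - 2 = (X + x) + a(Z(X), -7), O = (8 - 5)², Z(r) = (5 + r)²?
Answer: I*√888395/5 ≈ 188.51*I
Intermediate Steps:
O = 9 (O = 3² = 9)
C(X, x) = 11/5 + X/5 + x/5 (C(X, x) = ⅖ + ((X + x) + 9)/5 = ⅖ + (9 + X + x)/5 = ⅖ + (9/5 + X/5 + x/5) = 11/5 + X/5 + x/5)
√(C(-134, O) - 35513) = √((11/5 + (⅕)*(-134) + (⅕)*9) - 35513) = √((11/5 - 134/5 + 9/5) - 35513) = √(-114/5 - 35513) = √(-177679/5) = I*√888395/5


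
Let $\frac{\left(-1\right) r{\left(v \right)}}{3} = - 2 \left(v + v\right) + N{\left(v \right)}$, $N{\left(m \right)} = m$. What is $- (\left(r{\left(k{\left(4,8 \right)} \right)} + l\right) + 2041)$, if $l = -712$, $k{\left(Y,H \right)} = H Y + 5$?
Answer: $-1662$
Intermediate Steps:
$k{\left(Y,H \right)} = 5 + H Y$
$r{\left(v \right)} = 9 v$ ($r{\left(v \right)} = - 3 \left(- 2 \left(v + v\right) + v\right) = - 3 \left(- 2 \cdot 2 v + v\right) = - 3 \left(- 4 v + v\right) = - 3 \left(- 3 v\right) = 9 v$)
$- (\left(r{\left(k{\left(4,8 \right)} \right)} + l\right) + 2041) = - (\left(9 \left(5 + 8 \cdot 4\right) - 712\right) + 2041) = - (\left(9 \left(5 + 32\right) - 712\right) + 2041) = - (\left(9 \cdot 37 - 712\right) + 2041) = - (\left(333 - 712\right) + 2041) = - (-379 + 2041) = \left(-1\right) 1662 = -1662$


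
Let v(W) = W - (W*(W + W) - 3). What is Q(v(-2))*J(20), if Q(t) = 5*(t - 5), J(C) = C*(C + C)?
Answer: -48000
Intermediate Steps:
v(W) = 3 + W - 2*W**2 (v(W) = W - (W*(2*W) - 3) = W - (2*W**2 - 3) = W - (-3 + 2*W**2) = W + (3 - 2*W**2) = 3 + W - 2*W**2)
J(C) = 2*C**2 (J(C) = C*(2*C) = 2*C**2)
Q(t) = -25 + 5*t (Q(t) = 5*(-5 + t) = -25 + 5*t)
Q(v(-2))*J(20) = (-25 + 5*(3 - 2 - 2*(-2)**2))*(2*20**2) = (-25 + 5*(3 - 2 - 2*4))*(2*400) = (-25 + 5*(3 - 2 - 8))*800 = (-25 + 5*(-7))*800 = (-25 - 35)*800 = -60*800 = -48000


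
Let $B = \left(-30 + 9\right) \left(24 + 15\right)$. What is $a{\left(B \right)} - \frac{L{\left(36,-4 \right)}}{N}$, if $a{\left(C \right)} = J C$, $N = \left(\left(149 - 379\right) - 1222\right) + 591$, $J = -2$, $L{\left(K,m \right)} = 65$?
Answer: $\frac{1410383}{861} \approx 1638.1$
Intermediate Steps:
$N = -861$ ($N = \left(-230 - 1222\right) + 591 = -1452 + 591 = -861$)
$B = -819$ ($B = \left(-21\right) 39 = -819$)
$a{\left(C \right)} = - 2 C$
$a{\left(B \right)} - \frac{L{\left(36,-4 \right)}}{N} = \left(-2\right) \left(-819\right) - \frac{65}{-861} = 1638 - 65 \left(- \frac{1}{861}\right) = 1638 - - \frac{65}{861} = 1638 + \frac{65}{861} = \frac{1410383}{861}$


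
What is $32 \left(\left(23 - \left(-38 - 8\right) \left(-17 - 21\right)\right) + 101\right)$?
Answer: $-51968$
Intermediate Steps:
$32 \left(\left(23 - \left(-38 - 8\right) \left(-17 - 21\right)\right) + 101\right) = 32 \left(\left(23 - \left(-46\right) \left(-38\right)\right) + 101\right) = 32 \left(\left(23 - 1748\right) + 101\right) = 32 \left(-1725 + 101\right) = 32 \left(-1624\right) = -51968$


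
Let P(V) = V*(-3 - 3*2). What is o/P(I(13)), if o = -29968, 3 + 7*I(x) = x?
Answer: 104888/45 ≈ 2330.8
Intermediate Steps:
I(x) = -3/7 + x/7
P(V) = -9*V (P(V) = V*(-3 - 6) = V*(-9) = -9*V)
o/P(I(13)) = -29968*(-1/(9*(-3/7 + (⅐)*13))) = -29968*(-1/(9*(-3/7 + 13/7))) = -29968/((-9*10/7)) = -29968/(-90/7) = -29968*(-7/90) = 104888/45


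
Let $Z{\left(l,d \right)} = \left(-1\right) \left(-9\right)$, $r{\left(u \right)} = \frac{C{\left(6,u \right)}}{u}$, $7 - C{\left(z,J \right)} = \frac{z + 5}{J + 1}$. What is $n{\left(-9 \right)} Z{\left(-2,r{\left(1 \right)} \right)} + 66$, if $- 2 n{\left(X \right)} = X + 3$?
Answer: $93$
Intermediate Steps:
$n{\left(X \right)} = - \frac{3}{2} - \frac{X}{2}$ ($n{\left(X \right)} = - \frac{X + 3}{2} = - \frac{3 + X}{2} = - \frac{3}{2} - \frac{X}{2}$)
$C{\left(z,J \right)} = 7 - \frac{5 + z}{1 + J}$ ($C{\left(z,J \right)} = 7 - \frac{z + 5}{J + 1} = 7 - \frac{5 + z}{1 + J}$)
$r{\left(u \right)} = \frac{-4 + 7 u}{u \left(1 + u\right)}$ ($r{\left(u \right)} = \frac{\frac{1}{1 + u} \left(2 - 6 + 7 u\right)}{u} = \frac{\frac{1}{1 + u} \left(-4 + 7 u\right)}{u} = \frac{-4 + 7 u}{u \left(1 + u\right)}$)
$Z{\left(l,d \right)} = 9$
$n{\left(-9 \right)} Z{\left(-2,r{\left(1 \right)} \right)} + 66 = \left(- \frac{3}{2} - - \frac{9}{2}\right) 9 + 66 = \left(- \frac{3}{2} + \frac{9}{2}\right) 9 + 66 = 3 \cdot 9 + 66 = 27 + 66 = 93$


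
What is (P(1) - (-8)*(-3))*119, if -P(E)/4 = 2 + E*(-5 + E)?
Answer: -1904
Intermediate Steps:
P(E) = -8 - 4*E*(-5 + E) (P(E) = -4*(2 + E*(-5 + E)) = -8 - 4*E*(-5 + E))
(P(1) - (-8)*(-3))*119 = ((-8 - 4*1² + 20*1) - (-8)*(-3))*119 = ((-8 - 4*1 + 20) - 1*24)*119 = ((-8 - 4 + 20) - 24)*119 = (8 - 24)*119 = -16*119 = -1904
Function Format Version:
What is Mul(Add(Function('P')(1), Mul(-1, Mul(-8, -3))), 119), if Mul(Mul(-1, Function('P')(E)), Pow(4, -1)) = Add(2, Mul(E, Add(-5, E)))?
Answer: -1904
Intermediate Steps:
Function('P')(E) = Add(-8, Mul(-4, E, Add(-5, E))) (Function('P')(E) = Mul(-4, Add(2, Mul(E, Add(-5, E)))) = Add(-8, Mul(-4, E, Add(-5, E))))
Mul(Add(Function('P')(1), Mul(-1, Mul(-8, -3))), 119) = Mul(Add(Add(-8, Mul(-4, Pow(1, 2)), Mul(20, 1)), Mul(-1, Mul(-8, -3))), 119) = Mul(Add(Add(-8, Mul(-4, 1), 20), Mul(-1, 24)), 119) = Mul(Add(Add(-8, -4, 20), -24), 119) = Mul(Add(8, -24), 119) = Mul(-16, 119) = -1904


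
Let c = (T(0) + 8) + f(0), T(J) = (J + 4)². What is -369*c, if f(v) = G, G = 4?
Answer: -10332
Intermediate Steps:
T(J) = (4 + J)²
f(v) = 4
c = 28 (c = ((4 + 0)² + 8) + 4 = (4² + 8) + 4 = (16 + 8) + 4 = 24 + 4 = 28)
-369*c = -369*28 = -10332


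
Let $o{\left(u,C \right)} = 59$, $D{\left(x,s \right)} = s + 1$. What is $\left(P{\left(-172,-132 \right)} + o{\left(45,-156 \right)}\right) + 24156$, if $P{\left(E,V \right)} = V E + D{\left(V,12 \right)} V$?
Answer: $45203$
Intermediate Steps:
$D{\left(x,s \right)} = 1 + s$
$P{\left(E,V \right)} = 13 V + E V$ ($P{\left(E,V \right)} = V E + \left(1 + 12\right) V = E V + 13 V = 13 V + E V$)
$\left(P{\left(-172,-132 \right)} + o{\left(45,-156 \right)}\right) + 24156 = \left(- 132 \left(13 - 172\right) + 59\right) + 24156 = \left(\left(-132\right) \left(-159\right) + 59\right) + 24156 = \left(20988 + 59\right) + 24156 = 21047 + 24156 = 45203$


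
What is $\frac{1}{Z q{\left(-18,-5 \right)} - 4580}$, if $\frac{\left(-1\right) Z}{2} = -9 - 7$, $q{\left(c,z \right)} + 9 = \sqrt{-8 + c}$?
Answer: $- \frac{1217}{5931012} - \frac{2 i \sqrt{26}}{1482753} \approx -0.00020519 - 6.8778 \cdot 10^{-6} i$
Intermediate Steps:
$q{\left(c,z \right)} = -9 + \sqrt{-8 + c}$
$Z = 32$ ($Z = - 2 \left(-9 - 7\right) = \left(-2\right) \left(-16\right) = 32$)
$\frac{1}{Z q{\left(-18,-5 \right)} - 4580} = \frac{1}{32 \left(-9 + \sqrt{-8 - 18}\right) - 4580} = \frac{1}{32 \left(-9 + \sqrt{-26}\right) - 4580} = \frac{1}{32 \left(-9 + i \sqrt{26}\right) - 4580} = \frac{1}{\left(-288 + 32 i \sqrt{26}\right) - 4580} = \frac{1}{-4868 + 32 i \sqrt{26}}$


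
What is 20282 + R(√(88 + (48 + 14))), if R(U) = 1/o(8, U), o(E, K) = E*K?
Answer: 20282 + √6/240 ≈ 20282.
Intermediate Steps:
R(U) = 1/(8*U)
20282 + R(√(88 + (48 + 14))) = 20282 + 1/(8*(√(88 + (48 + 14)))) = 20282 + 1/(8*(√(88 + 62))) = 20282 + 1/(8*(√150)) = 20282 + 1/(8*((5*√6))) = 20282 + (√6/30)/8 = 20282 + √6/240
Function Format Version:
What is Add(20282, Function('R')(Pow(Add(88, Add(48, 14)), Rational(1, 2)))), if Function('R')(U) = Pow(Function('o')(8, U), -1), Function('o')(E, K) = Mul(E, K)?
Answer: Add(20282, Mul(Rational(1, 240), Pow(6, Rational(1, 2)))) ≈ 20282.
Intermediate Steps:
Function('R')(U) = Mul(Rational(1, 8), Pow(U, -1)) (Function('R')(U) = Pow(Mul(8, U), -1) = Mul(Rational(1, 8), Pow(U, -1)))
Add(20282, Function('R')(Pow(Add(88, Add(48, 14)), Rational(1, 2)))) = Add(20282, Mul(Rational(1, 8), Pow(Pow(Add(88, Add(48, 14)), Rational(1, 2)), -1))) = Add(20282, Mul(Rational(1, 8), Pow(Pow(Add(88, 62), Rational(1, 2)), -1))) = Add(20282, Mul(Rational(1, 8), Pow(Pow(150, Rational(1, 2)), -1))) = Add(20282, Mul(Rational(1, 8), Pow(Mul(5, Pow(6, Rational(1, 2))), -1))) = Add(20282, Mul(Rational(1, 8), Mul(Rational(1, 30), Pow(6, Rational(1, 2))))) = Add(20282, Mul(Rational(1, 240), Pow(6, Rational(1, 2))))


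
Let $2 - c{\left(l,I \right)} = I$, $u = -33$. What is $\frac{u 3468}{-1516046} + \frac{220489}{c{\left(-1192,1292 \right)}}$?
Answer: $- \frac{167061916867}{977849670} \approx -170.85$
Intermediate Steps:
$c{\left(l,I \right)} = 2 - I$
$\frac{u 3468}{-1516046} + \frac{220489}{c{\left(-1192,1292 \right)}} = \frac{\left(-33\right) 3468}{-1516046} + \frac{220489}{2 - 1292} = \left(-114444\right) \left(- \frac{1}{1516046}\right) + \frac{220489}{2 - 1292} = \frac{57222}{758023} + \frac{220489}{-1290} = \frac{57222}{758023} + 220489 \left(- \frac{1}{1290}\right) = \frac{57222}{758023} - \frac{220489}{1290} = - \frac{167061916867}{977849670}$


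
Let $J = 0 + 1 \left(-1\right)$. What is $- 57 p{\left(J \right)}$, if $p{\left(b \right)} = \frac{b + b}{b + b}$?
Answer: $-57$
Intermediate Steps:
$J = -1$ ($J = 0 - 1 = -1$)
$p{\left(b \right)} = 1$ ($p{\left(b \right)} = \frac{2 b}{2 b} = 2 b \frac{1}{2 b} = 1$)
$- 57 p{\left(J \right)} = \left(-57\right) 1 = -57$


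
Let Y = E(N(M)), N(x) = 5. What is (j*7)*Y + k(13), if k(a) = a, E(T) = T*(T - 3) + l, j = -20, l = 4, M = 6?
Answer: -1947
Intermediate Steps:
E(T) = 4 + T*(-3 + T) (E(T) = T*(T - 3) + 4 = T*(-3 + T) + 4 = 4 + T*(-3 + T))
Y = 14 (Y = 4 + 5² - 3*5 = 4 + 25 - 15 = 14)
(j*7)*Y + k(13) = -20*7*14 + 13 = -140*14 + 13 = -1960 + 13 = -1947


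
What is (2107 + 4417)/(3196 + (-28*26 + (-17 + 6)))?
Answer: 932/351 ≈ 2.6553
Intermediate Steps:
(2107 + 4417)/(3196 + (-28*26 + (-17 + 6))) = 6524/(3196 + (-728 - 11)) = 6524/(3196 - 739) = 6524/2457 = 6524*(1/2457) = 932/351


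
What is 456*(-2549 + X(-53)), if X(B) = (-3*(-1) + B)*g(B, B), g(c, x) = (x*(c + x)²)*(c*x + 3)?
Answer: 38180160546456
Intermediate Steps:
g(c, x) = x*(c + x)²*(3 + c*x) (g(c, x) = (x*(c + x)²)*(3 + c*x) = x*(c + x)²*(3 + c*x))
X(B) = 4*B³*(3 + B)*(3 + B²) (X(B) = (-3*(-1) + B)*(B*(B + B)²*(3 + B*B)) = (3 + B)*(B*(2*B)²*(3 + B²)) = (3 + B)*(B*(4*B²)*(3 + B²)) = (3 + B)*(4*B³*(3 + B²)) = 4*B³*(3 + B)*(3 + B²))
456*(-2549 + X(-53)) = 456*(-2549 + 4*(-53)³*(3 - 53)*(3 + (-53)²)) = 456*(-2549 + 4*(-148877)*(-50)*(3 + 2809)) = 456*(-2549 + 4*(-148877)*(-50)*2812) = 456*(-2549 + 83728424800) = 456*83728422251 = 38180160546456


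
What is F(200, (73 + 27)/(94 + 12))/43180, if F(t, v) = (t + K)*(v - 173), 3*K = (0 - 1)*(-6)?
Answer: -921019/1144270 ≈ -0.80490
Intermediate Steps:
K = 2 (K = ((0 - 1)*(-6))/3 = (-1*(-6))/3 = (1/3)*6 = 2)
F(t, v) = (-173 + v)*(2 + t) (F(t, v) = (t + 2)*(v - 173) = (2 + t)*(-173 + v) = (-173 + v)*(2 + t))
F(200, (73 + 27)/(94 + 12))/43180 = (-346 - 173*200 + 2*((73 + 27)/(94 + 12)) + 200*((73 + 27)/(94 + 12)))/43180 = (-346 - 34600 + 2*(100/106) + 200*(100/106))*(1/43180) = (-346 - 34600 + 2*(100*(1/106)) + 200*(100*(1/106)))*(1/43180) = (-346 - 34600 + 2*(50/53) + 200*(50/53))*(1/43180) = (-346 - 34600 + 100/53 + 10000/53)*(1/43180) = -1842038/53*1/43180 = -921019/1144270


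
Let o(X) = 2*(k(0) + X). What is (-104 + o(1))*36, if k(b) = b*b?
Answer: -3672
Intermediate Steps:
k(b) = b²
o(X) = 2*X (o(X) = 2*(0² + X) = 2*(0 + X) = 2*X)
(-104 + o(1))*36 = (-104 + 2*1)*36 = (-104 + 2)*36 = -102*36 = -3672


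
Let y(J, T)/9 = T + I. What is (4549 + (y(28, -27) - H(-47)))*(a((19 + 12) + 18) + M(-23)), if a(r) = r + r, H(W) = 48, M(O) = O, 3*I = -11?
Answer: 316875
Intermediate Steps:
I = -11/3 (I = (1/3)*(-11) = -11/3 ≈ -3.6667)
y(J, T) = -33 + 9*T (y(J, T) = 9*(T - 11/3) = 9*(-11/3 + T) = -33 + 9*T)
a(r) = 2*r
(4549 + (y(28, -27) - H(-47)))*(a((19 + 12) + 18) + M(-23)) = (4549 + ((-33 + 9*(-27)) - 1*48))*(2*((19 + 12) + 18) - 23) = (4549 + ((-33 - 243) - 48))*(2*(31 + 18) - 23) = (4549 + (-276 - 48))*(2*49 - 23) = (4549 - 324)*(98 - 23) = 4225*75 = 316875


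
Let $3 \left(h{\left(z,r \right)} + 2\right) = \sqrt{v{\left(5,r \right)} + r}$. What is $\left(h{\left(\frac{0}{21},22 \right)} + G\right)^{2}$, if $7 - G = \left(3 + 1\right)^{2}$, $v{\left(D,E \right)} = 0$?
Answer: $\frac{\left(33 - \sqrt{22}\right)^{2}}{9} \approx 89.048$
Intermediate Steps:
$h{\left(z,r \right)} = -2 + \frac{\sqrt{r}}{3}$ ($h{\left(z,r \right)} = -2 + \frac{\sqrt{0 + r}}{3} = -2 + \frac{\sqrt{r}}{3}$)
$G = -9$ ($G = 7 - \left(3 + 1\right)^{2} = 7 - 4^{2} = 7 - 16 = -9$)
$\left(h{\left(\frac{0}{21},22 \right)} + G\right)^{2} = \left(\left(-2 + \frac{\sqrt{22}}{3}\right) - 9\right)^{2} = \left(-11 + \frac{\sqrt{22}}{3}\right)^{2}$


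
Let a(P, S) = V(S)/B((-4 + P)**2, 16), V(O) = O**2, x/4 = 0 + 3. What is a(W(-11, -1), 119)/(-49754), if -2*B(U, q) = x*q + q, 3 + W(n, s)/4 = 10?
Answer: 14161/5174416 ≈ 0.0027367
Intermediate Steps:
W(n, s) = 28 (W(n, s) = -12 + 4*10 = -12 + 40 = 28)
x = 12 (x = 4*(0 + 3) = 4*3 = 12)
B(U, q) = -13*q/2 (B(U, q) = -(12*q + q)/2 = -13*q/2)
a(P, S) = -S**2/104 (a(P, S) = S**2/((-13/2*16)) = S**2/(-104) = S**2*(-1/104) = -S**2/104)
a(W(-11, -1), 119)/(-49754) = -1/104*119**2/(-49754) = -1/104*14161*(-1/49754) = -14161/104*(-1/49754) = 14161/5174416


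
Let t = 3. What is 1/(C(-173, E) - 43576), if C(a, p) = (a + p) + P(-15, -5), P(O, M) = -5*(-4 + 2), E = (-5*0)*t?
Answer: -1/43739 ≈ -2.2863e-5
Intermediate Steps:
E = 0 (E = -5*0*3 = 0*3 = 0)
P(O, M) = 10 (P(O, M) = -5*(-2) = 10)
C(a, p) = 10 + a + p (C(a, p) = (a + p) + 10 = 10 + a + p)
1/(C(-173, E) - 43576) = 1/((10 - 173 + 0) - 43576) = 1/(-163 - 43576) = 1/(-43739) = -1/43739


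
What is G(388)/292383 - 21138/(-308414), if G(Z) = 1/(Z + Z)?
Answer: 141058364327/2058112005768 ≈ 0.068538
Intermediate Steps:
G(Z) = 1/(2*Z)
G(388)/292383 - 21138/(-308414) = ((½)/388)/292383 - 21138/(-308414) = ((½)*(1/388))*(1/292383) - 21138*(-1/308414) = (1/776)*(1/292383) + 10569/154207 = 1/226889208 + 10569/154207 = 141058364327/2058112005768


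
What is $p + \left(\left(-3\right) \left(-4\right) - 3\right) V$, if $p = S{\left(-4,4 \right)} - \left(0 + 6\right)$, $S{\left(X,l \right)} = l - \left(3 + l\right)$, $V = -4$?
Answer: $-45$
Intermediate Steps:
$S{\left(X,l \right)} = -3$
$p = -9$ ($p = -3 - \left(0 + 6\right) = -3 - 6 = -9$)
$p + \left(\left(-3\right) \left(-4\right) - 3\right) V = -9 + \left(\left(-3\right) \left(-4\right) - 3\right) \left(-4\right) = -9 + \left(12 - 3\right) \left(-4\right) = -9 + 9 \left(-4\right) = -9 - 36 = -45$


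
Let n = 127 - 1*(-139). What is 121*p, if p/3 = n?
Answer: 96558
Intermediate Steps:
n = 266 (n = 127 + 139 = 266)
p = 798 (p = 3*266 = 798)
121*p = 121*798 = 96558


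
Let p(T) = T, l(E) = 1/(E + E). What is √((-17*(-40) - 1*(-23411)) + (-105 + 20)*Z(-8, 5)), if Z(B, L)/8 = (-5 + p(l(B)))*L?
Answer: √165214/2 ≈ 203.23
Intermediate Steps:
l(E) = 1/(2*E)
Z(B, L) = 8*L*(-5 + 1/(2*B)) (Z(B, L) = 8*((-5 + 1/(2*B))*L) = 8*(L*(-5 + 1/(2*B))) = 8*L*(-5 + 1/(2*B)))
√((-17*(-40) - 1*(-23411)) + (-105 + 20)*Z(-8, 5)) = √((-17*(-40) - 1*(-23411)) + (-105 + 20)*(-40*5 + 4*5/(-8))) = √((680 + 23411) - 85*(-200 + 4*5*(-⅛))) = √(24091 - 85*(-200 - 5/2)) = √(24091 - 85*(-405/2)) = √(24091 + 34425/2) = √(82607/2) = √165214/2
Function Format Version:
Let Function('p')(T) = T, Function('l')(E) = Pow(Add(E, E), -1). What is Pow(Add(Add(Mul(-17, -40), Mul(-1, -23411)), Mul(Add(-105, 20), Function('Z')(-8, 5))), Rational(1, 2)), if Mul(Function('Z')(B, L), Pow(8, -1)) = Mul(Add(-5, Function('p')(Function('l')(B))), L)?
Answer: Mul(Rational(1, 2), Pow(165214, Rational(1, 2))) ≈ 203.23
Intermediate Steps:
Function('l')(E) = Mul(Rational(1, 2), Pow(E, -1)) (Function('l')(E) = Pow(Mul(2, E), -1) = Mul(Rational(1, 2), Pow(E, -1)))
Function('Z')(B, L) = Mul(8, L, Add(-5, Mul(Rational(1, 2), Pow(B, -1)))) (Function('Z')(B, L) = Mul(8, Mul(Add(-5, Mul(Rational(1, 2), Pow(B, -1))), L)) = Mul(8, Mul(L, Add(-5, Mul(Rational(1, 2), Pow(B, -1))))) = Mul(8, L, Add(-5, Mul(Rational(1, 2), Pow(B, -1)))))
Pow(Add(Add(Mul(-17, -40), Mul(-1, -23411)), Mul(Add(-105, 20), Function('Z')(-8, 5))), Rational(1, 2)) = Pow(Add(Add(Mul(-17, -40), Mul(-1, -23411)), Mul(Add(-105, 20), Add(Mul(-40, 5), Mul(4, 5, Pow(-8, -1))))), Rational(1, 2)) = Pow(Add(Add(680, 23411), Mul(-85, Add(-200, Mul(4, 5, Rational(-1, 8))))), Rational(1, 2)) = Pow(Add(24091, Mul(-85, Add(-200, Rational(-5, 2)))), Rational(1, 2)) = Pow(Add(24091, Mul(-85, Rational(-405, 2))), Rational(1, 2)) = Pow(Add(24091, Rational(34425, 2)), Rational(1, 2)) = Pow(Rational(82607, 2), Rational(1, 2)) = Mul(Rational(1, 2), Pow(165214, Rational(1, 2)))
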